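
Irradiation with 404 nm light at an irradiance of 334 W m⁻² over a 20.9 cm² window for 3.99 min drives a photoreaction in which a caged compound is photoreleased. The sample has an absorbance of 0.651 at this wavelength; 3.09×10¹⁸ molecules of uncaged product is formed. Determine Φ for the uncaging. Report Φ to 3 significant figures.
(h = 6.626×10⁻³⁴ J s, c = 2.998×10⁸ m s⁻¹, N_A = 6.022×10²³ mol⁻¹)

Product: 3.09×10¹⁸ / 6.022×10²³ = 5.131×10⁻⁶ mol.
Photon energy at 404 nm: hc/λ = (6.626×10⁻³⁴)(2.998×10⁸)/(404×10⁻⁹) = 4.917×10⁻¹⁹ J.
Energy delivered: (334 W m⁻²)(20.9×10⁻⁴ m²)(239.4 s) = 167.1 J.
Photons incident: 167.1 / 4.917×10⁻¹⁹ = 3.398×10²⁰, i.e. 3.398×10²⁰/6.022×10²³ = 5.643×10⁻⁴ mol.
Fraction absorbed: 1 − 10^(−0.651) = 0.7766.
Photons absorbed: 0.7766 × 5.643×10⁻⁴ = 4.382×10⁻⁴ mol.
Φ = 5.131×10⁻⁶ mol / 4.382×10⁻⁴ mol photons = 0.0117.

Φ = 0.0117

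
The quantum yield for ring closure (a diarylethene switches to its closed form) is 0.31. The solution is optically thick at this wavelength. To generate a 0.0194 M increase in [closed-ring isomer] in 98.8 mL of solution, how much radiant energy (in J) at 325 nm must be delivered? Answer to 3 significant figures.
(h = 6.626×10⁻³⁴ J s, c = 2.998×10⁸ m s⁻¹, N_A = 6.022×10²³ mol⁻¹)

2280 J

Product: (0.0194 M)(0.0988 L) = 0.001917 mol.
Photons that must be absorbed: 0.001917 / 0.31 = 0.006184 mol.
Photon energy: hc/λ = 6.112×10⁻¹⁹ J; per mole, 3.681×10⁵ J mol⁻¹.
Energy required: 0.006184 × 3.681×10⁵ = 2280 J.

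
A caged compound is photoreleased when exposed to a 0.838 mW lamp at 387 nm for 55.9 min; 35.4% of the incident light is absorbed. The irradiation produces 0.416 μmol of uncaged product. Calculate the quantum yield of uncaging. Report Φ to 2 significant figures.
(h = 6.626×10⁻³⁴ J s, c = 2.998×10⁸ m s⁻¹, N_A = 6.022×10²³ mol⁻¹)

Φ = 0.13

Product: 0.416 μmol = 4.16×10⁻⁷ mol.
Photon energy at 387 nm: hc/λ = (6.626×10⁻³⁴)(2.998×10⁸)/(387×10⁻⁹) = 5.133×10⁻¹⁹ J.
Energy delivered: (0.838 mW)(3354 s) = 2.811 J.
Photons incident: 2.811 / 5.133×10⁻¹⁹ = 5.476×10¹⁸, i.e. 5.476×10¹⁸/6.022×10²³ = 9.093×10⁻⁶ mol.
Photons absorbed: 0.354 × 9.093×10⁻⁶ = 3.219×10⁻⁶ mol.
Φ = 4.16×10⁻⁷ mol / 3.219×10⁻⁶ mol photons = 0.13.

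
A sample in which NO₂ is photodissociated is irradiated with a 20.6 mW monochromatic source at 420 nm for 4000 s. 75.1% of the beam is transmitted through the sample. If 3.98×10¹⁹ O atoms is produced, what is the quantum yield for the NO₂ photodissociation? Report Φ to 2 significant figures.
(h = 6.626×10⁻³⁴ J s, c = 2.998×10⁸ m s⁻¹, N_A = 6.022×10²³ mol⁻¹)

Product: 3.98×10¹⁹ / 6.022×10²³ = 6.609×10⁻⁵ mol.
Photon energy at 420 nm: hc/λ = (6.626×10⁻³⁴)(2.998×10⁸)/(420×10⁻⁹) = 4.730×10⁻¹⁹ J.
Energy delivered: (20.6 mW)(4000 s) = 82.40 J.
Photons incident: 82.40 / 4.730×10⁻¹⁹ = 1.742×10²⁰, i.e. 1.742×10²⁰/6.022×10²³ = 2.893×10⁻⁴ mol.
Fraction absorbed: 1 − 75.1/100 = 0.2490.
Photons absorbed: 0.2490 × 2.893×10⁻⁴ = 7.204×10⁻⁵ mol.
Φ = 6.609×10⁻⁵ mol / 7.204×10⁻⁵ mol photons = 0.92.

Φ = 0.92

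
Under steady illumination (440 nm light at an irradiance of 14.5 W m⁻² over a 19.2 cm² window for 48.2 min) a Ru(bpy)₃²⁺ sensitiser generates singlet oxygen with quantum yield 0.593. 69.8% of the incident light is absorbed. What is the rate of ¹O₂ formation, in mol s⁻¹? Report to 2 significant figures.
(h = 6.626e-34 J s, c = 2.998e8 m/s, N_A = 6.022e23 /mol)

Photon energy at 440 nm: hc/λ = (6.626e-34)(2.998e8)/(440e-9) = 4.515e-19 J.
Energy delivered: (14.5 W m⁻²)(19.2e-4 m²)(2892 s) = 80.51 J.
Photons incident: 80.51 / 4.515e-19 = 1.783e20, i.e. 1.783e20/6.022e23 = 2.961e-4 mol.
Photons absorbed: 0.698 × 2.961e-4 = 2.067e-4 mol.
Product formed: 0.593 × 2.067e-4 = 1.226e-4 mol.
Rate: 1.226e-4 / 2892 s = 4.2e-8 mol s⁻¹.

4.2e-8 mol s⁻¹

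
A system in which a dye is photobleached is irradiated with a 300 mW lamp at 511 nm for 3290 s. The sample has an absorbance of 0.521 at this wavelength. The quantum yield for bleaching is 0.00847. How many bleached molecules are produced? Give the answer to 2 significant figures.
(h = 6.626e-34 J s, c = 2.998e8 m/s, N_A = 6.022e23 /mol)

Photon energy at 511 nm: hc/λ = (6.626e-34)(2.998e8)/(511e-9) = 3.887e-19 J.
Energy delivered: (300 mW)(3290 s) = 987.0 J.
Photons incident: 987.0 / 3.887e-19 = 2.539e21, i.e. 2.539e21/6.022e23 = 0.004216 mol.
Fraction absorbed: 1 − 10^(−0.521) = 0.6987.
Photons absorbed: 0.6987 × 0.004216 = 0.002946 mol.
Product: Φ × n_abs = 0.00847 × 0.002946 = 2.495e-5 mol.
As a count: 2.495e-5 × 6.022e23 = 1.5e19.

1.5e19 bleached molecules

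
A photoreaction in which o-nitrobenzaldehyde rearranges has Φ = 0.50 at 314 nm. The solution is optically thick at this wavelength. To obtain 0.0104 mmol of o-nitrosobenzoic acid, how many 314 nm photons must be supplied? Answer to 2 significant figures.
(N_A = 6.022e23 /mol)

Product: 0.0104 mmol = 1.04e-5 mol.
Photons that must be absorbed: 1.04e-5 / 0.50 = 2.080e-5 mol.
Photon count: 2.080e-5 × 6.022e23 = 1.3e19.

1.3e19 photons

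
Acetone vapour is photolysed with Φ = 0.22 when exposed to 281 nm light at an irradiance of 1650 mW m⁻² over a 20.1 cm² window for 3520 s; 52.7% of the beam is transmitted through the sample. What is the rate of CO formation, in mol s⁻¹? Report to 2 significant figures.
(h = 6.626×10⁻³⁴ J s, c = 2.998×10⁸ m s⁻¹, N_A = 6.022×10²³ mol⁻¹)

Photon energy at 281 nm: hc/λ = (6.626×10⁻³⁴)(2.998×10⁸)/(281×10⁻⁹) = 7.069×10⁻¹⁹ J.
Energy delivered: (1650 mW m⁻²)(20.1×10⁻⁴ m²)(3520 s) = 11.67 J.
Photons incident: 11.67 / 7.069×10⁻¹⁹ = 1.651×10¹⁹, i.e. 1.651×10¹⁹/6.022×10²³ = 2.742×10⁻⁵ mol.
Fraction absorbed: 1 − 52.7/100 = 0.4730.
Photons absorbed: 0.4730 × 2.742×10⁻⁵ = 1.297×10⁻⁵ mol.
Product formed: 0.22 × 1.297×10⁻⁵ = 2.853×10⁻⁶ mol.
Rate: 2.853×10⁻⁶ / 3520 s = 8.1×10⁻¹⁰ mol s⁻¹.

8.1×10⁻¹⁰ mol s⁻¹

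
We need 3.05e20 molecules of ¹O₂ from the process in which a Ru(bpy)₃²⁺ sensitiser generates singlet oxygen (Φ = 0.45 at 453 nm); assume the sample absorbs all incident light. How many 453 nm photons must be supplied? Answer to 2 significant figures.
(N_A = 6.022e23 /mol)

Product: 3.05e20 / 6.022e23 = 5.065e-4 mol.
Photons that must be absorbed: 5.065e-4 / 0.45 = 0.001126 mol.
Photon count: 0.001126 × 6.022e23 = 6.8e20.

6.8e20 photons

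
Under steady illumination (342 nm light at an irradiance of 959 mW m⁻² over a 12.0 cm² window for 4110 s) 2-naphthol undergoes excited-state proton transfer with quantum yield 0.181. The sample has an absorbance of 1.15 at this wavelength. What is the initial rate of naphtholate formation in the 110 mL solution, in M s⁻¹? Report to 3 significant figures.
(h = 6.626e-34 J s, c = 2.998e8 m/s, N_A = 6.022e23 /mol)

5.03e-9 M s⁻¹

Photon energy at 342 nm: hc/λ = (6.626e-34)(2.998e8)/(342e-9) = 5.808e-19 J.
Energy delivered: (959 mW m⁻²)(12.0e-4 m²)(4110 s) = 4.730 J.
Photons incident: 4.730 / 5.808e-19 = 8.144e18, i.e. 8.144e18/6.022e23 = 1.352e-5 mol.
Fraction absorbed: 1 − 10^(−1.15) = 0.9292.
Photons absorbed: 0.9292 × 1.352e-5 = 1.256e-5 mol.
Product formed: 0.181 × 1.256e-5 = 2.273e-6 mol.
Rate: 2.273e-6 mol / (4110 s × 0.11 L) = 5.03e-9 M s⁻¹.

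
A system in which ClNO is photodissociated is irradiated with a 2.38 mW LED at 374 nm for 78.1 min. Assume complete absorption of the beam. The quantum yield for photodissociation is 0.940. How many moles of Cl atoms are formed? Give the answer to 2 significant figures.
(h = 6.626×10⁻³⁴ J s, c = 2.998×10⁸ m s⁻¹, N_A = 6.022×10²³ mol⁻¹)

Photon energy at 374 nm: hc/λ = (6.626×10⁻³⁴)(2.998×10⁸)/(374×10⁻⁹) = 5.311×10⁻¹⁹ J.
Energy delivered: (2.38 mW)(4686 s) = 11.15 J.
Photons incident: 11.15 / 5.311×10⁻¹⁹ = 2.099×10¹⁹, i.e. 2.099×10¹⁹/6.022×10²³ = 3.486×10⁻⁵ mol.
Product: Φ × n_abs = 0.940 × 3.486×10⁻⁵ = 3.277×10⁻⁵ mol.

3.3×10⁻⁵ mol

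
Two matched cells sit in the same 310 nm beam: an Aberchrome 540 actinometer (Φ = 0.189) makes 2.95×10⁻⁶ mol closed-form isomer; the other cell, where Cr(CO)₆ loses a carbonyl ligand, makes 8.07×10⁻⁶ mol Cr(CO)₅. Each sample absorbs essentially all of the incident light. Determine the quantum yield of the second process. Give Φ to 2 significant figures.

Φ = 0.52

Photons absorbed by the actinometer: 2.95×10⁻⁶ / 0.189 = 1.561×10⁻⁵ mol.
Φ(unknown) = 8.07×10⁻⁶ / 1.561×10⁻⁵ = 0.52.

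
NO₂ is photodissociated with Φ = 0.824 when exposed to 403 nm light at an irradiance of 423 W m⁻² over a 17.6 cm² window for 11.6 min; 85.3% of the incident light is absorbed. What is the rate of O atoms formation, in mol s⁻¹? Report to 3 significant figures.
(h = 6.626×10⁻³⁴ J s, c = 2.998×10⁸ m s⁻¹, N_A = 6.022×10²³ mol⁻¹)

Photon energy at 403 nm: hc/λ = (6.626×10⁻³⁴)(2.998×10⁸)/(403×10⁻⁹) = 4.929×10⁻¹⁹ J.
Energy delivered: (423 W m⁻²)(17.6×10⁻⁴ m²)(696 s) = 518.2 J.
Photons incident: 518.2 / 4.929×10⁻¹⁹ = 1.051×10²¹, i.e. 1.051×10²¹/6.022×10²³ = 0.001745 mol.
Photons absorbed: 0.853 × 0.001745 = 0.001488 mol.
Product formed: 0.824 × 0.001488 = 0.001226 mol.
Rate: 0.001226 / 696 s = 1.76×10⁻⁶ mol s⁻¹.

1.76×10⁻⁶ mol s⁻¹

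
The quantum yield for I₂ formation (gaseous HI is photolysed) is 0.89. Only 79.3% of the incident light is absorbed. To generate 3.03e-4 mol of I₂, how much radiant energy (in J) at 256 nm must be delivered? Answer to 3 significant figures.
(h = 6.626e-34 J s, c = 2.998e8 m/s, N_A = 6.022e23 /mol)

Photons that must be absorbed: 3.03e-4 / 0.89 = 3.404e-4 mol.
Incident photons needed: 3.404e-4 / 0.793 = 4.293e-4 mol.
Photon energy: hc/λ = 7.760e-19 J; per mole, 4.673e5 J mol⁻¹.
Energy required: 4.293e-4 × 4.673e5 = 201 J.

201 J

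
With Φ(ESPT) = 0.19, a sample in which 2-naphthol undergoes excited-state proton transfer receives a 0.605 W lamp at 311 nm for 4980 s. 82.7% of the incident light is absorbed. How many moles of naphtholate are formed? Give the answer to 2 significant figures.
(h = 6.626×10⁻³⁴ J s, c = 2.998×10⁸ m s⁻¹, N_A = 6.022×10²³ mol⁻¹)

Photon energy at 311 nm: hc/λ = (6.626×10⁻³⁴)(2.998×10⁸)/(311×10⁻⁹) = 6.387×10⁻¹⁹ J.
Energy delivered: (0.605 W)(4980 s) = 3013 J.
Photons incident: 3013 / 6.387×10⁻¹⁹ = 4.717×10²¹, i.e. 4.717×10²¹/6.022×10²³ = 0.007833 mol.
Photons absorbed: 0.827 × 0.007833 = 0.006478 mol.
Product: Φ × n_abs = 0.19 × 0.006478 = 0.001231 mol.

0.0012 mol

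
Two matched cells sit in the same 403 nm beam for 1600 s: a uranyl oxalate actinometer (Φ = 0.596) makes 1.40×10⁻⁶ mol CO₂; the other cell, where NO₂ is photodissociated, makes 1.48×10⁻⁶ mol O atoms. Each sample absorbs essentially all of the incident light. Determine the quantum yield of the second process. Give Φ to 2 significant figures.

Φ = 0.63

Photons absorbed by the actinometer: 1.40×10⁻⁶ / 0.596 = 2.349×10⁻⁶ mol.
Φ(unknown) = 1.48×10⁻⁶ / 2.349×10⁻⁶ = 0.63.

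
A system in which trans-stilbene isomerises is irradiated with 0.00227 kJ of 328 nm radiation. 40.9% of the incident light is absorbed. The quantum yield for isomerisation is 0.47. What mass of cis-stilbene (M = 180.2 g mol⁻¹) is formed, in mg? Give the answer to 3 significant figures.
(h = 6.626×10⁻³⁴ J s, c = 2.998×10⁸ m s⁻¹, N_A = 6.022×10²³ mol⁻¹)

0.216 mg

Photon energy at 328 nm: hc/λ = (6.626×10⁻³⁴)(2.998×10⁸)/(328×10⁻⁹) = 6.056×10⁻¹⁹ J.
Incident energy: 0.00227 kJ = 2.27 J.
Photons incident: 2.27 / 6.056×10⁻¹⁹ = 3.748×10¹⁸, i.e. 3.748×10¹⁸/6.022×10²³ = 6.224×10⁻⁶ mol.
Photons absorbed: 0.409 × 6.224×10⁻⁶ = 2.546×10⁻⁶ mol.
Product: Φ × n_abs = 0.47 × 2.546×10⁻⁶ = 1.197×10⁻⁶ mol.
Mass: 1.197×10⁻⁶ × 180.2 = 2.157×10⁻⁴ g = 0.216 mg.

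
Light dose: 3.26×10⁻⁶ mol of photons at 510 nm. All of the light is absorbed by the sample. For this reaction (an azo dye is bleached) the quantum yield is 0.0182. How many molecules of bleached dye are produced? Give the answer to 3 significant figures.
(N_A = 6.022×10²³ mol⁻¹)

Product: Φ × n_abs = 0.0182 × 3.26×10⁻⁶ = 5.933×10⁻⁸ mol.
As a count: 5.933×10⁻⁸ × 6.022×10²³ = 3.57×10¹⁶.

3.57×10¹⁶ molecules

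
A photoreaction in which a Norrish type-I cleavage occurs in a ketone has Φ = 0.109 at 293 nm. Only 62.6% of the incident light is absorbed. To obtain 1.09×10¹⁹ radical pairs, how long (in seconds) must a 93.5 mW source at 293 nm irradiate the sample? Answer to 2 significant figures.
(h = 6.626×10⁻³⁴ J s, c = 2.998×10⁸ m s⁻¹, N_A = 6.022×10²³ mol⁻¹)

t ≈ 1200 s

Product: 1.09×10¹⁹ / 6.022×10²³ = 1.810×10⁻⁵ mol.
Photons that must be absorbed: 1.810×10⁻⁵ / 0.109 = 1.661×10⁻⁴ mol.
Incident photons needed: 1.661×10⁻⁴ / 0.626 = 2.653×10⁻⁴ mol.
Photon energy: hc/λ = 6.780×10⁻¹⁹ J; per mole, 4.083×10⁵ J mol⁻¹.
Energy required: 2.653×10⁻⁴ × 4.083×10⁵ = 108.3 J.
Time: 108.3 J / 0.0935 W = 1200 s.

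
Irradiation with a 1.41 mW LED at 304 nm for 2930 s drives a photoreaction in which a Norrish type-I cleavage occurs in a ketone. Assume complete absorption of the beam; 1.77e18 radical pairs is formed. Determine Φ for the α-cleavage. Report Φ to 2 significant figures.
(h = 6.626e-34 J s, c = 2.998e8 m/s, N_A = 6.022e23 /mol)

Φ = 0.28

Product: 1.77e18 / 6.022e23 = 2.939e-6 mol.
Photon energy at 304 nm: hc/λ = (6.626e-34)(2.998e8)/(304e-9) = 6.534e-19 J.
Energy delivered: (1.41 mW)(2930 s) = 4.131 J.
Photons incident: 4.131 / 6.534e-19 = 6.322e18, i.e. 6.322e18/6.022e23 = 1.050e-5 mol.
Φ = 2.939e-6 mol / 1.050e-5 mol photons = 0.28.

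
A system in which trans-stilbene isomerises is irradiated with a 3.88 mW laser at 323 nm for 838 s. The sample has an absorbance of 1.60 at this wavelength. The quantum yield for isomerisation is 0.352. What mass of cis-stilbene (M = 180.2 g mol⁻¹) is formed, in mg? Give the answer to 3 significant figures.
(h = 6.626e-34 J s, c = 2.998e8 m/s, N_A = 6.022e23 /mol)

Photon energy at 323 nm: hc/λ = (6.626e-34)(2.998e8)/(323e-9) = 6.150e-19 J.
Energy delivered: (3.88 mW)(838 s) = 3.251 J.
Photons incident: 3.251 / 6.150e-19 = 5.286e18, i.e. 5.286e18/6.022e23 = 8.778e-6 mol.
Fraction absorbed: 1 − 10^(−1.60) = 0.9749.
Photons absorbed: 0.9749 × 8.778e-6 = 8.558e-6 mol.
Product: Φ × n_abs = 0.352 × 8.558e-6 = 3.012e-6 mol.
Mass: 3.012e-6 × 180.2 = 5.428e-4 g = 0.543 mg.

0.543 mg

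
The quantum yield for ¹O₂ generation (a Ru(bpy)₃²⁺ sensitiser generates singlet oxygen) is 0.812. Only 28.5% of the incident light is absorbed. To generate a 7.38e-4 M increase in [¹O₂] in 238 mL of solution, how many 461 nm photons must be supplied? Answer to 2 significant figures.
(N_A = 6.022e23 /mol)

Product: (7.38e-4 M)(0.238 L) = 1.756e-4 mol.
Photons that must be absorbed: 1.756e-4 / 0.812 = 2.163e-4 mol.
Incident photons needed: 2.163e-4 / 0.285 = 7.589e-4 mol.
Photon count: 7.589e-4 × 6.022e23 = 4.6e20.

4.6e20 photons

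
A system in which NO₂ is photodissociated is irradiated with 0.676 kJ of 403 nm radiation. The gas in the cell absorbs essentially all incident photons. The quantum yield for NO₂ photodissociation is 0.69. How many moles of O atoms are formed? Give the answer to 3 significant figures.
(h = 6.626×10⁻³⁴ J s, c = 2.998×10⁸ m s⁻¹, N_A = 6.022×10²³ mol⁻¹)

Photon energy at 403 nm: hc/λ = (6.626×10⁻³⁴)(2.998×10⁸)/(403×10⁻⁹) = 4.929×10⁻¹⁹ J.
Incident energy: 0.676 kJ = 676 J.
Photons incident: 676 / 4.929×10⁻¹⁹ = 1.371×10²¹, i.e. 1.371×10²¹/6.022×10²³ = 0.002277 mol.
Product: Φ × n_abs = 0.69 × 0.002277 = 0.001571 mol.

0.00157 mol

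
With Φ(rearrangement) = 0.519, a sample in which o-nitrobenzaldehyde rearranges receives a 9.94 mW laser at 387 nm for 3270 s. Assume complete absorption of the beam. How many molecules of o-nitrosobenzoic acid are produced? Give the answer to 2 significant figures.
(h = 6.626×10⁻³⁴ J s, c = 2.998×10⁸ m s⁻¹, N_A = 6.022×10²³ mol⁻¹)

Photon energy at 387 nm: hc/λ = (6.626×10⁻³⁴)(2.998×10⁸)/(387×10⁻⁹) = 5.133×10⁻¹⁹ J.
Energy delivered: (9.94 mW)(3270 s) = 32.50 J.
Photons incident: 32.50 / 5.133×10⁻¹⁹ = 6.332×10¹⁹, i.e. 6.332×10¹⁹/6.022×10²³ = 1.051×10⁻⁴ mol.
Product: Φ × n_abs = 0.519 × 1.051×10⁻⁴ = 5.455×10⁻⁵ mol.
As a count: 5.455×10⁻⁵ × 6.022×10²³ = 3.3×10¹⁹.

3.3×10¹⁹ molecules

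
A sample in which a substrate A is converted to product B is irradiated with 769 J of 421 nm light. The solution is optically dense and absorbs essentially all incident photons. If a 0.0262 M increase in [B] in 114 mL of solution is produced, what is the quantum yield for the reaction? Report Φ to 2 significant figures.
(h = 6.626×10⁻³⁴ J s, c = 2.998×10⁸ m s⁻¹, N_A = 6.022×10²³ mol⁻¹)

Φ = 1.1

Product: (0.0262 M)(0.114 L) = 0.002987 mol.
Photon energy at 421 nm: hc/λ = (6.626×10⁻³⁴)(2.998×10⁸)/(421×10⁻⁹) = 4.718×10⁻¹⁹ J.
Photons incident: 769 / 4.718×10⁻¹⁹ = 1.630×10²¹, i.e. 1.630×10²¹/6.022×10²³ = 0.002707 mol.
Φ = 0.002987 mol / 0.002707 mol photons = 1.1.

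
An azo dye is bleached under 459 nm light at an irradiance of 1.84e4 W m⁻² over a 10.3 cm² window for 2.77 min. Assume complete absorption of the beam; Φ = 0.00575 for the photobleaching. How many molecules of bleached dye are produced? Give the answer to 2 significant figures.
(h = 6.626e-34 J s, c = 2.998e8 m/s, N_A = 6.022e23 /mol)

4.2e19 molecules

Photon energy at 459 nm: hc/λ = (6.626e-34)(2.998e8)/(459e-9) = 4.328e-19 J.
Energy delivered: (1.84e4 W m⁻²)(10.3e-4 m²)(166.2 s) = 3150 J.
Photons incident: 3150 / 4.328e-19 = 7.278e21, i.e. 7.278e21/6.022e23 = 0.01209 mol.
Product: Φ × n_abs = 0.00575 × 0.01209 = 6.952e-5 mol.
As a count: 6.952e-5 × 6.022e23 = 4.2e19.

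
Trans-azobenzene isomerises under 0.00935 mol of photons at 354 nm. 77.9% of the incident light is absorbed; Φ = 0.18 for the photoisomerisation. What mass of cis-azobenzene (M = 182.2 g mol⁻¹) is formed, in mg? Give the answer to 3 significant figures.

239 mg

Photons absorbed: 0.779 × 0.00935 = 0.007284 mol.
Product: Φ × n_abs = 0.18 × 0.007284 = 0.001311 mol.
Mass: 0.001311 × 182.2 = 0.2389 g = 239 mg.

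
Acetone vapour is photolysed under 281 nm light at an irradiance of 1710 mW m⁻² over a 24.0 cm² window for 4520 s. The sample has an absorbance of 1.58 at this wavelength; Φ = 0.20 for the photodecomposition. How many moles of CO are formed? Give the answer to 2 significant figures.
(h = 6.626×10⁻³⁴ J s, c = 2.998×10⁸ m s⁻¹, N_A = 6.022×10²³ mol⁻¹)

8.5×10⁻⁶ mol

Photon energy at 281 nm: hc/λ = (6.626×10⁻³⁴)(2.998×10⁸)/(281×10⁻⁹) = 7.069×10⁻¹⁹ J.
Energy delivered: (1710 mW m⁻²)(24.0×10⁻⁴ m²)(4520 s) = 18.55 J.
Photons incident: 18.55 / 7.069×10⁻¹⁹ = 2.624×10¹⁹, i.e. 2.624×10¹⁹/6.022×10²³ = 4.357×10⁻⁵ mol.
Fraction absorbed: 1 − 10^(−1.58) = 0.9737.
Photons absorbed: 0.9737 × 4.357×10⁻⁵ = 4.242×10⁻⁵ mol.
Product: Φ × n_abs = 0.20 × 4.242×10⁻⁵ = 8.484×10⁻⁶ mol.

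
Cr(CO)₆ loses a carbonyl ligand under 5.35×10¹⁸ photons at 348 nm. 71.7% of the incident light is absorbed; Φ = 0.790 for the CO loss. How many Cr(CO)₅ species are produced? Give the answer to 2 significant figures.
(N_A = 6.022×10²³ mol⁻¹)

Moles of photons: 5.35×10¹⁸ / 6.022×10²³ = 8.884×10⁻⁶ mol.
Photons absorbed: 0.717 × 8.884×10⁻⁶ = 6.370×10⁻⁶ mol.
Product: Φ × n_abs = 0.790 × 6.370×10⁻⁶ = 5.032×10⁻⁶ mol.
As a count: 5.032×10⁻⁶ × 6.022×10²³ = 3.0×10¹⁸.

3.0×10¹⁸ species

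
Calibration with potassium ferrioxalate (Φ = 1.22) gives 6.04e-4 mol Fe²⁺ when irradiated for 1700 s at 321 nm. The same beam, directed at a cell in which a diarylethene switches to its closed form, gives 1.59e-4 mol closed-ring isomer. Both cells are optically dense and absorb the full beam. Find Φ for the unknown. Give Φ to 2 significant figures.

Photons absorbed by the actinometer: 6.04e-4 / 1.22 = 4.951e-4 mol.
Φ(unknown) = 1.59e-4 / 4.951e-4 = 0.32.

Φ = 0.32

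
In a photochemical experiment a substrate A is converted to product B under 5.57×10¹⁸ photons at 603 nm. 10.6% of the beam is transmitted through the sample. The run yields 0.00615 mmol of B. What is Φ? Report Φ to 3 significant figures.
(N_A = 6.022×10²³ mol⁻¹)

Product: 0.00615 mmol = 6.15×10⁻⁶ mol.
Moles of photons: 5.57×10¹⁸ / 6.022×10²³ = 9.249×10⁻⁶ mol.
Fraction absorbed: 1 − 10.6/100 = 0.8940.
Photons absorbed: 0.8940 × 9.249×10⁻⁶ = 8.269×10⁻⁶ mol.
Φ = 6.15×10⁻⁶ mol / 8.269×10⁻⁶ mol photons = 0.744.

Φ = 0.744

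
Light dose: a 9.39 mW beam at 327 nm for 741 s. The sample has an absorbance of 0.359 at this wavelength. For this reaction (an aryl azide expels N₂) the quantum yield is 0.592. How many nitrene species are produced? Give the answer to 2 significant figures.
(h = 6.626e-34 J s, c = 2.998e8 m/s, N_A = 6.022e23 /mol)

3.8e18 species

Photon energy at 327 nm: hc/λ = (6.626e-34)(2.998e8)/(327e-9) = 6.075e-19 J.
Energy delivered: (9.39 mW)(741 s) = 6.958 J.
Photons incident: 6.958 / 6.075e-19 = 1.145e19, i.e. 1.145e19/6.022e23 = 1.901e-5 mol.
Fraction absorbed: 1 − 10^(−0.359) = 0.5625.
Photons absorbed: 0.5625 × 1.901e-5 = 1.069e-5 mol.
Product: Φ × n_abs = 0.592 × 1.069e-5 = 6.328e-6 mol.
As a count: 6.328e-6 × 6.022e23 = 3.8e18.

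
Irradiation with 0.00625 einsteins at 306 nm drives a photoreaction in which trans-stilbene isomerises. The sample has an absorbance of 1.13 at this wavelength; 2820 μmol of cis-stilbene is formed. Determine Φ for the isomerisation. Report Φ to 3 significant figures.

Φ = 0.487

Product: 2820 μmol = 0.00282 mol.
Fraction absorbed: 1 − 10^(−1.13) = 0.9259.
Photons absorbed: 0.9259 × 0.00625 = 0.005787 mol.
Φ = 0.00282 mol / 0.005787 mol photons = 0.487.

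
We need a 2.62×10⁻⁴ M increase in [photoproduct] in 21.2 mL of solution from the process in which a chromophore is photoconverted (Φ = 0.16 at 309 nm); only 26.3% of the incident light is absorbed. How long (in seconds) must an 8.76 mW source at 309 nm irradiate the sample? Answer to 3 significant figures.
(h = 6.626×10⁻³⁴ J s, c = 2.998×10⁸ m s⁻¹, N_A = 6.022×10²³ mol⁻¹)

Product: (2.62×10⁻⁴ M)(0.0212 L) = 5.554×10⁻⁶ mol.
Photons that must be absorbed: 5.554×10⁻⁶ / 0.16 = 3.471×10⁻⁵ mol.
Incident photons needed: 3.471×10⁻⁵ / 0.263 = 1.320×10⁻⁴ mol.
Photon energy: hc/λ = 6.429×10⁻¹⁹ J; per mole, 3.872×10⁵ J mol⁻¹.
Energy required: 1.320×10⁻⁴ × 3.872×10⁵ = 51.11 J.
Time: 51.11 J / 0.00876 W = 5830 s.

t ≈ 5830 s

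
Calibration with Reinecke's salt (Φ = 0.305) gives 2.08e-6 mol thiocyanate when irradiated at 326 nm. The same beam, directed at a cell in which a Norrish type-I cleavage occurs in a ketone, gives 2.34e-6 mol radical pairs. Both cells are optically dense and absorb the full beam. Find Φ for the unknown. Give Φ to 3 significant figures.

Photons absorbed by the actinometer: 2.08e-6 / 0.305 = 6.820e-6 mol.
Φ(unknown) = 2.34e-6 / 6.820e-6 = 0.343.

Φ = 0.343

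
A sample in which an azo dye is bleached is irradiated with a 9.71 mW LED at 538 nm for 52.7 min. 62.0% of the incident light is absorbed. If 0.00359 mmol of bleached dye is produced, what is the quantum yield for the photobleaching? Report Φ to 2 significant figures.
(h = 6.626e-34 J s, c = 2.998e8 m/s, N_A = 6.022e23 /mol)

Product: 0.00359 mmol = 3.59e-6 mol.
Photon energy at 538 nm: hc/λ = (6.626e-34)(2.998e8)/(538e-9) = 3.692e-19 J.
Energy delivered: (9.71 mW)(3162 s) = 30.70 J.
Photons incident: 30.70 / 3.692e-19 = 8.315e19, i.e. 8.315e19/6.022e23 = 1.381e-4 mol.
Photons absorbed: 0.620 × 1.381e-4 = 8.562e-5 mol.
Φ = 3.59e-6 mol / 8.562e-5 mol photons = 0.042.

Φ = 0.042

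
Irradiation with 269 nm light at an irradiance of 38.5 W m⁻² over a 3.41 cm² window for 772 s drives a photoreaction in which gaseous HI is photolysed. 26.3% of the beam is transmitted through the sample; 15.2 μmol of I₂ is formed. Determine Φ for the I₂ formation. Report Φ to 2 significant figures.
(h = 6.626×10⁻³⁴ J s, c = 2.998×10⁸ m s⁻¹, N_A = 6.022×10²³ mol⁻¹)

Product: 15.2 μmol = 1.52×10⁻⁵ mol.
Photon energy at 269 nm: hc/λ = (6.626×10⁻³⁴)(2.998×10⁸)/(269×10⁻⁹) = 7.385×10⁻¹⁹ J.
Energy delivered: (38.5 W m⁻²)(3.41×10⁻⁴ m²)(772 s) = 10.14 J.
Photons incident: 10.14 / 7.385×10⁻¹⁹ = 1.373×10¹⁹, i.e. 1.373×10¹⁹/6.022×10²³ = 2.280×10⁻⁵ mol.
Fraction absorbed: 1 − 26.3/100 = 0.7370.
Photons absorbed: 0.7370 × 2.280×10⁻⁵ = 1.680×10⁻⁵ mol.
Φ = 1.52×10⁻⁵ mol / 1.680×10⁻⁵ mol photons = 0.90.

Φ = 0.90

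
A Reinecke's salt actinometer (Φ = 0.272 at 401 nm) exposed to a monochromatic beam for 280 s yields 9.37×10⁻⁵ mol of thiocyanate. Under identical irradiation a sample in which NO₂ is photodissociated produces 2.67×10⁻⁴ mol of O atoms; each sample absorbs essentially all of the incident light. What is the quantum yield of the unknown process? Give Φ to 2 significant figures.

Photons absorbed by the actinometer: 9.37×10⁻⁵ / 0.272 = 3.445×10⁻⁴ mol.
Φ(unknown) = 2.67×10⁻⁴ / 3.445×10⁻⁴ = 0.78.

Φ = 0.78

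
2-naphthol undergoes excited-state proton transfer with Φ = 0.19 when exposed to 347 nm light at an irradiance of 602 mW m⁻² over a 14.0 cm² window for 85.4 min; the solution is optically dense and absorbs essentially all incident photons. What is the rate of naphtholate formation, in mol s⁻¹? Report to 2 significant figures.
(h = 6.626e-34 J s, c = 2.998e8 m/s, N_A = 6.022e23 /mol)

Photon energy at 347 nm: hc/λ = (6.626e-34)(2.998e8)/(347e-9) = 5.725e-19 J.
Energy delivered: (602 mW m⁻²)(14.0e-4 m²)(5124 s) = 4.319 J.
Photons incident: 4.319 / 5.725e-19 = 7.544e18, i.e. 7.544e18/6.022e23 = 1.253e-5 mol.
Product formed: 0.19 × 1.253e-5 = 2.381e-6 mol.
Rate: 2.381e-6 / 5124 s = 4.6e-10 mol s⁻¹.

4.6e-10 mol s⁻¹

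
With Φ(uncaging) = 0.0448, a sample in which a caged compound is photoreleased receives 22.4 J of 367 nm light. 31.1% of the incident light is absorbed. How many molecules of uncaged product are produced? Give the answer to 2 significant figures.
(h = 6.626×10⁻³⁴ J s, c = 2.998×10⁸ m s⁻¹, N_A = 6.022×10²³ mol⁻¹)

Photon energy at 367 nm: hc/λ = (6.626×10⁻³⁴)(2.998×10⁸)/(367×10⁻⁹) = 5.413×10⁻¹⁹ J.
Photons incident: 22.4 / 5.413×10⁻¹⁹ = 4.138×10¹⁹, i.e. 4.138×10¹⁹/6.022×10²³ = 6.871×10⁻⁵ mol.
Photons absorbed: 0.311 × 6.871×10⁻⁵ = 2.137×10⁻⁵ mol.
Product: Φ × n_abs = 0.0448 × 2.137×10⁻⁵ = 9.574×10⁻⁷ mol.
As a count: 9.574×10⁻⁷ × 6.022×10²³ = 5.8×10¹⁷.

5.8×10¹⁷ molecules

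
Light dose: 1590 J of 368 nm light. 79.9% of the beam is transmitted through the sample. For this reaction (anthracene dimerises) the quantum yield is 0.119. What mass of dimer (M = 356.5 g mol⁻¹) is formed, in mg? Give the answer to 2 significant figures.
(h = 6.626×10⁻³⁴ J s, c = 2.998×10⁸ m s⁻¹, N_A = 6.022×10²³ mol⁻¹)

Photon energy at 368 nm: hc/λ = (6.626×10⁻³⁴)(2.998×10⁸)/(368×10⁻⁹) = 5.398×10⁻¹⁹ J.
Photons incident: 1590 / 5.398×10⁻¹⁹ = 2.946×10²¹, i.e. 2.946×10²¹/6.022×10²³ = 0.004892 mol.
Fraction absorbed: 1 − 79.9/100 = 0.2010.
Photons absorbed: 0.2010 × 0.004892 = 9.833×10⁻⁴ mol.
Product: Φ × n_abs = 0.119 × 9.833×10⁻⁴ = 1.170×10⁻⁴ mol.
Mass: 1.170×10⁻⁴ × 356.5 = 0.04171 g = 42 mg.

42 mg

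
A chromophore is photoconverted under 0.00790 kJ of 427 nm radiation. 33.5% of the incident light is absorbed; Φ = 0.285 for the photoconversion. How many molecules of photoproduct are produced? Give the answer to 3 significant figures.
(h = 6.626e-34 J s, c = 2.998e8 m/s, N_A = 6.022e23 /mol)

Photon energy at 427 nm: hc/λ = (6.626e-34)(2.998e8)/(427e-9) = 4.652e-19 J.
Incident energy: 0.00790 kJ = 7.90 J.
Photons incident: 7.90 / 4.652e-19 = 1.698e19, i.e. 1.698e19/6.022e23 = 2.820e-5 mol.
Photons absorbed: 0.335 × 2.820e-5 = 9.447e-6 mol.
Product: Φ × n_abs = 0.285 × 9.447e-6 = 2.692e-6 mol.
As a count: 2.692e-6 × 6.022e23 = 1.62e18.

1.62e18 molecules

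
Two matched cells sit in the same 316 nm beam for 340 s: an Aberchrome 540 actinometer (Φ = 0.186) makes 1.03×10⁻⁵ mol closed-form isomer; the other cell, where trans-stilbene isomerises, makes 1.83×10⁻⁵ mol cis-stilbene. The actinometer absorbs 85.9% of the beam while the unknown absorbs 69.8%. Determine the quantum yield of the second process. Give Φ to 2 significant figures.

Photons absorbed by the actinometer: 1.03×10⁻⁵ / 0.186 = 5.538×10⁻⁵ mol.
Incident flux: 5.538×10⁻⁵ / 0.859 = 6.447×10⁻⁵ einstein.
Absorbed by unknown: 0.698 × 6.447×10⁻⁵ = 4.500×10⁻⁵ mol.
Φ(unknown) = 1.83×10⁻⁵ / 4.500×10⁻⁵ = 0.41.

Φ = 0.41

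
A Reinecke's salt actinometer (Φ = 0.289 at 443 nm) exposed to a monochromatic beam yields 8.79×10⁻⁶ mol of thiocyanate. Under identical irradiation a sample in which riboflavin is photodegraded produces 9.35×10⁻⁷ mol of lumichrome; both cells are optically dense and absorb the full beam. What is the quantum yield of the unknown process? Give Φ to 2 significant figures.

Photons absorbed by the actinometer: 8.79×10⁻⁶ / 0.289 = 3.042×10⁻⁵ mol.
Φ(unknown) = 9.35×10⁻⁷ / 3.042×10⁻⁵ = 0.031.

Φ = 0.031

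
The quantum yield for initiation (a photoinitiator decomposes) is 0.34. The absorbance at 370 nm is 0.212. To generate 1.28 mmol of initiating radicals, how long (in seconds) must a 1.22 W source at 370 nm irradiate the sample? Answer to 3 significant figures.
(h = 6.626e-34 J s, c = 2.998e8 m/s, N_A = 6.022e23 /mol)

t ≈ 2580 s

Product: 1.28 mmol = 0.00128 mol.
Photons that must be absorbed: 0.00128 / 0.34 = 0.003765 mol.
Fraction absorbed: 1 − 10^(−0.212) = 0.3862.
Incident photons needed: 0.003765 / 0.3862 = 0.009749 mol.
Photon energy: hc/λ = 5.369e-19 J; per mole, 3.233e5 J mol⁻¹.
Energy required: 0.009749 × 3.233e5 = 3152 J.
Time: 3152 J / 1.22 W = 2580 s.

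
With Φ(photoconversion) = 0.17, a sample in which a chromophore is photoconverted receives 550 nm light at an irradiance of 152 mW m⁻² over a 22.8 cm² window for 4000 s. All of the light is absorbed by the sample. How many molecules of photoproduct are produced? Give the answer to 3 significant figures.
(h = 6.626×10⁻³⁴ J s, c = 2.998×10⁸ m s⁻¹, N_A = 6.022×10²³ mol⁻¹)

Photon energy at 550 nm: hc/λ = (6.626×10⁻³⁴)(2.998×10⁸)/(550×10⁻⁹) = 3.612×10⁻¹⁹ J.
Energy delivered: (152 mW m⁻²)(22.8×10⁻⁴ m²)(4000 s) = 1.386 J.
Photons incident: 1.386 / 3.612×10⁻¹⁹ = 3.837×10¹⁸, i.e. 3.837×10¹⁸/6.022×10²³ = 6.372×10⁻⁶ mol.
Product: Φ × n_abs = 0.17 × 6.372×10⁻⁶ = 1.083×10⁻⁶ mol.
As a count: 1.083×10⁻⁶ × 6.022×10²³ = 6.52×10¹⁷.

6.52×10¹⁷ molecules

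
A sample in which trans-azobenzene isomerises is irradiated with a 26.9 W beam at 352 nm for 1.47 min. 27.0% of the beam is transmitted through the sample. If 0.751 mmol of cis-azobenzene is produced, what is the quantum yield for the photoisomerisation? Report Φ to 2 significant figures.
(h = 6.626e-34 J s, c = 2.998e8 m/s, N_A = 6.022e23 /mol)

Φ = 0.15

Product: 0.751 mmol = 7.51e-4 mol.
Photon energy at 352 nm: hc/λ = (6.626e-34)(2.998e8)/(352e-9) = 5.643e-19 J.
Energy delivered: (26.9 W)(88.2 s) = 2373 J.
Photons incident: 2373 / 5.643e-19 = 4.205e21, i.e. 4.205e21/6.022e23 = 0.006983 mol.
Fraction absorbed: 1 − 27.0/100 = 0.7300.
Photons absorbed: 0.7300 × 0.006983 = 0.005098 mol.
Φ = 7.51e-4 mol / 0.005098 mol photons = 0.15.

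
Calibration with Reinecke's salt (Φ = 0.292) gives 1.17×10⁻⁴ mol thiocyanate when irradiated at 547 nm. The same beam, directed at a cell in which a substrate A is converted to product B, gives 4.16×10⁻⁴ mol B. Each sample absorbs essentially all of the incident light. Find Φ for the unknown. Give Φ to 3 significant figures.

Φ = 1.04

Photons absorbed by the actinometer: 1.17×10⁻⁴ / 0.292 = 4.007×10⁻⁴ mol.
Φ(unknown) = 4.16×10⁻⁴ / 4.007×10⁻⁴ = 1.04.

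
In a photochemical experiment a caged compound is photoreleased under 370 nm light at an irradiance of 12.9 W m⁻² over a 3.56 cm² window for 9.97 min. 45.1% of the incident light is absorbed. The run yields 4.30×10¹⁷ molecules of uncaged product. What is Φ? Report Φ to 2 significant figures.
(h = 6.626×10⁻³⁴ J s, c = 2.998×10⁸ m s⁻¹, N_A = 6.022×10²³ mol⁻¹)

Φ = 0.19

Product: 4.30×10¹⁷ / 6.022×10²³ = 7.140×10⁻⁷ mol.
Photon energy at 370 nm: hc/λ = (6.626×10⁻³⁴)(2.998×10⁸)/(370×10⁻⁹) = 5.369×10⁻¹⁹ J.
Energy delivered: (12.9 W m⁻²)(3.56×10⁻⁴ m²)(598.2 s) = 2.747 J.
Photons incident: 2.747 / 5.369×10⁻¹⁹ = 5.116×10¹⁸, i.e. 5.116×10¹⁸/6.022×10²³ = 8.496×10⁻⁶ mol.
Photons absorbed: 0.451 × 8.496×10⁻⁶ = 3.832×10⁻⁶ mol.
Φ = 7.140×10⁻⁷ mol / 3.832×10⁻⁶ mol photons = 0.19.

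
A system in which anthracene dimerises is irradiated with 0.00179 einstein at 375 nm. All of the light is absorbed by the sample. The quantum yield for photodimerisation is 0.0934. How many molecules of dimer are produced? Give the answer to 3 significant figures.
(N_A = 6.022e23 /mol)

1.01e20 molecules

Product: Φ × n_abs = 0.0934 × 0.00179 = 1.672e-4 mol.
As a count: 1.672e-4 × 6.022e23 = 1.01e20.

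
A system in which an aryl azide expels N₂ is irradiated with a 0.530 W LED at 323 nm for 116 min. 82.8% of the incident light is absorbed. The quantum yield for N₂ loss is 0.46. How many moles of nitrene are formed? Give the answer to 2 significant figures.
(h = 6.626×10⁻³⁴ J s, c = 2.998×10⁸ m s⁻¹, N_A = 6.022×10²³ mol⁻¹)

Photon energy at 323 nm: hc/λ = (6.626×10⁻³⁴)(2.998×10⁸)/(323×10⁻⁹) = 6.150×10⁻¹⁹ J.
Energy delivered: (0.530 W)(6960 s) = 3689 J.
Photons incident: 3689 / 6.150×10⁻¹⁹ = 5.998×10²¹, i.e. 5.998×10²¹/6.022×10²³ = 0.009960 mol.
Photons absorbed: 0.828 × 0.009960 = 0.008247 mol.
Product: Φ × n_abs = 0.46 × 0.008247 = 0.003794 mol.

0.0038 mol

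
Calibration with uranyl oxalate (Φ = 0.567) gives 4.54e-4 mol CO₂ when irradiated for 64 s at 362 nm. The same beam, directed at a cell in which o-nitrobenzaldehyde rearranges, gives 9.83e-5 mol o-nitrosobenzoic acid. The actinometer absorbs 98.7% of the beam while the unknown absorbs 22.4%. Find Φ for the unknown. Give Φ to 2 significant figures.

Photons absorbed by the actinometer: 4.54e-4 / 0.567 = 8.007e-4 mol.
Incident flux: 8.007e-4 / 0.987 = 8.112e-4 einstein.
Absorbed by unknown: 0.224 × 8.112e-4 = 1.817e-4 mol.
Φ(unknown) = 9.83e-5 / 1.817e-4 = 0.54.

Φ = 0.54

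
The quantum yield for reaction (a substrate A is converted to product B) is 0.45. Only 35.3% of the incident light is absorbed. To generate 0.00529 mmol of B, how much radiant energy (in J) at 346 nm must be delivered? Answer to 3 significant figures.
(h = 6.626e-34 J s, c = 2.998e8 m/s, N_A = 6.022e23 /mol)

Product: 0.00529 mmol = 5.29e-6 mol.
Photons that must be absorbed: 5.29e-6 / 0.45 = 1.176e-5 mol.
Incident photons needed: 1.176e-5 / 0.353 = 3.331e-5 mol.
Photon energy: hc/λ = 5.741e-19 J; per mole, 3.457e5 J mol⁻¹.
Energy required: 3.331e-5 × 3.457e5 = 11.5 J.

11.5 J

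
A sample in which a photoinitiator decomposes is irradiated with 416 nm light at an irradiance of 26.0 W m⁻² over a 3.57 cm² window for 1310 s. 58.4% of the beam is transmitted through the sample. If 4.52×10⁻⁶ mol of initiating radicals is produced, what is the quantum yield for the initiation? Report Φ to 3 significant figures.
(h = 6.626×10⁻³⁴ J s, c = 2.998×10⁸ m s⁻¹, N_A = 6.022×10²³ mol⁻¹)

Photon energy at 416 nm: hc/λ = (6.626×10⁻³⁴)(2.998×10⁸)/(416×10⁻⁹) = 4.775×10⁻¹⁹ J.
Energy delivered: (26.0 W m⁻²)(3.57×10⁻⁴ m²)(1310 s) = 12.16 J.
Photons incident: 12.16 / 4.775×10⁻¹⁹ = 2.547×10¹⁹, i.e. 2.547×10¹⁹/6.022×10²³ = 4.229×10⁻⁵ mol.
Fraction absorbed: 1 − 58.4/100 = 0.4160.
Photons absorbed: 0.4160 × 4.229×10⁻⁵ = 1.759×10⁻⁵ mol.
Φ = 4.52×10⁻⁶ mol / 1.759×10⁻⁵ mol photons = 0.257.

Φ = 0.257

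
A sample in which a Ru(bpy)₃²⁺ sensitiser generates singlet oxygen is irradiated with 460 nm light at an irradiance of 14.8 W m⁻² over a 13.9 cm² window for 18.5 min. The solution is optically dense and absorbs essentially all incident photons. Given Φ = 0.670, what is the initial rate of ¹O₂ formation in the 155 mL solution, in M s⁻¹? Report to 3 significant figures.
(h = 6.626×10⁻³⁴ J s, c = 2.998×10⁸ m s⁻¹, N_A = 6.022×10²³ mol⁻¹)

Photon energy at 460 nm: hc/λ = (6.626×10⁻³⁴)(2.998×10⁸)/(460×10⁻⁹) = 4.318×10⁻¹⁹ J.
Energy delivered: (14.8 W m⁻²)(13.9×10⁻⁴ m²)(1110 s) = 22.83 J.
Photons incident: 22.83 / 4.318×10⁻¹⁹ = 5.287×10¹⁹, i.e. 5.287×10¹⁹/6.022×10²³ = 8.779×10⁻⁵ mol.
Product formed: 0.670 × 8.779×10⁻⁵ = 5.882×10⁻⁵ mol.
Rate: 5.882×10⁻⁵ mol / (1110 s × 0.155 L) = 3.42×10⁻⁷ M s⁻¹.

3.42×10⁻⁷ M s⁻¹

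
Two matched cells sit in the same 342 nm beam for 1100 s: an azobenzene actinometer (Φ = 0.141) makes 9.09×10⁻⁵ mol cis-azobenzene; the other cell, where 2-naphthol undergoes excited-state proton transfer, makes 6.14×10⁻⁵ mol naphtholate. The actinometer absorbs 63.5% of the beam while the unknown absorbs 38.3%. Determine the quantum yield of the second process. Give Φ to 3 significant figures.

Photons absorbed by the actinometer: 9.09×10⁻⁵ / 0.141 = 6.447×10⁻⁴ mol.
Incident flux: 6.447×10⁻⁴ / 0.635 = 0.001015 einstein.
Absorbed by unknown: 0.383 × 0.001015 = 3.887×10⁻⁴ mol.
Φ(unknown) = 6.14×10⁻⁵ / 3.887×10⁻⁴ = 0.158.

Φ = 0.158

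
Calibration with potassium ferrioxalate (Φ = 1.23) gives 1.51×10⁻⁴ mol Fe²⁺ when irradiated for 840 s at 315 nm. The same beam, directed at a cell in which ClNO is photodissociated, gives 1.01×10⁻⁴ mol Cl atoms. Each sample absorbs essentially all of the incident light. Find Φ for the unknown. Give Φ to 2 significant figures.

Photons absorbed by the actinometer: 1.51×10⁻⁴ / 1.23 = 1.228×10⁻⁴ mol.
Φ(unknown) = 1.01×10⁻⁴ / 1.228×10⁻⁴ = 0.82.

Φ = 0.82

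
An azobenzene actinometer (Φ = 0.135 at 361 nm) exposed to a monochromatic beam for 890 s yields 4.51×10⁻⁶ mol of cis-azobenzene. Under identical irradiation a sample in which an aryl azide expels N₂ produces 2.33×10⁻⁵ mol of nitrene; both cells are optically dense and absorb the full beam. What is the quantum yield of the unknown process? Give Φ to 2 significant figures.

Φ = 0.70

Photons absorbed by the actinometer: 4.51×10⁻⁶ / 0.135 = 3.341×10⁻⁵ mol.
Φ(unknown) = 2.33×10⁻⁵ / 3.341×10⁻⁵ = 0.70.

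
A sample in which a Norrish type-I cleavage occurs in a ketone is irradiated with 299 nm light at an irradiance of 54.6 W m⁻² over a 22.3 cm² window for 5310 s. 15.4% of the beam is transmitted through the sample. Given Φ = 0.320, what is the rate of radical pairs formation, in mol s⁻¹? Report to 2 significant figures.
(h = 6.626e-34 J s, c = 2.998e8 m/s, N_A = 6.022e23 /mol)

Photon energy at 299 nm: hc/λ = (6.626e-34)(2.998e8)/(299e-9) = 6.644e-19 J.
Energy delivered: (54.6 W m⁻²)(22.3e-4 m²)(5310 s) = 646.5 J.
Photons incident: 646.5 / 6.644e-19 = 9.731e20, i.e. 9.731e20/6.022e23 = 0.001616 mol.
Fraction absorbed: 1 − 15.4/100 = 0.8460.
Photons absorbed: 0.8460 × 0.001616 = 0.001367 mol.
Product formed: 0.320 × 0.001367 = 4.374e-4 mol.
Rate: 4.374e-4 / 5310 s = 8.2e-8 mol s⁻¹.

8.2e-8 mol s⁻¹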